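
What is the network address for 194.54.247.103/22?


IP:   11000010.00110110.11110111.01100111
Mask: 11111111.11111111.11111100.00000000
AND operation:
Net:  11000010.00110110.11110100.00000000
Network: 194.54.244.0/22


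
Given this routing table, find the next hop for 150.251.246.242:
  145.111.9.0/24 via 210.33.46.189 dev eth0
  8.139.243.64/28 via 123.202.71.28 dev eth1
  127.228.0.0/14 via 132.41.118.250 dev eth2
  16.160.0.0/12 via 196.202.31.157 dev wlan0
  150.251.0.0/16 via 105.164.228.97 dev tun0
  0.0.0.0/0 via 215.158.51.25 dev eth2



Longest prefix match for 150.251.246.242:
  /24 145.111.9.0: no
  /28 8.139.243.64: no
  /14 127.228.0.0: no
  /12 16.160.0.0: no
  /16 150.251.0.0: MATCH
  /0 0.0.0.0: MATCH
Selected: next-hop 105.164.228.97 via tun0 (matched /16)


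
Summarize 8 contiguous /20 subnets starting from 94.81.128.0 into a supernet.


Original prefix: /20
Number of subnets: 8 = 2^3
New prefix = 20 - 3 = 17
Supernet: 94.81.128.0/17


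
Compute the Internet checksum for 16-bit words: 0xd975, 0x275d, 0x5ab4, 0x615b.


Sum all words (with carry folding):
+ 0xd975 = 0xd975
+ 0x275d = 0x00d3
+ 0x5ab4 = 0x5b87
+ 0x615b = 0xbce2
One's complement: ~0xbce2
Checksum = 0x431d


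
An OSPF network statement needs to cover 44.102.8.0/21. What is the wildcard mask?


Subnet mask: 255.255.248.0
Wildcard = 255.255.255.255 - subnet mask
255 - 255 = 0
255 - 255 = 0
255 - 248 = 7
255 - 0 = 255
Wildcard: 0.0.7.255


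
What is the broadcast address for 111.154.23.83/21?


Network: 111.154.16.0/21
Host bits = 11
Set all host bits to 1:
Broadcast: 111.154.23.255


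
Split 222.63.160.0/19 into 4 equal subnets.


New prefix = 19 + 2 = 21
Each subnet has 2048 addresses
  222.63.160.0/21
  222.63.168.0/21
  222.63.176.0/21
  222.63.184.0/21
Subnets: 222.63.160.0/21, 222.63.168.0/21, 222.63.176.0/21, 222.63.184.0/21


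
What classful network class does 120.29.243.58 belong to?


First octet: 120
Binary: 01111000
0xxxxxxx -> Class A (1-126)
Class A, default mask 255.0.0.0 (/8)


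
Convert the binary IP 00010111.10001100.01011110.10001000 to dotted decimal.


00010111 = 23
10001100 = 140
01011110 = 94
10001000 = 136
IP: 23.140.94.136


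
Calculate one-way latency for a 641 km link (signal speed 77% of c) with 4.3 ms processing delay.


Speed = 0.77 * 3e5 km/s = 231000 km/s
Propagation delay = 641 / 231000 = 0.0028 s = 2.7749 ms
Processing delay = 4.3 ms
Total one-way latency = 7.0749 ms


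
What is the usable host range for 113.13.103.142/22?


Network: 113.13.100.0
Broadcast: 113.13.103.255
First usable = network + 1
Last usable = broadcast - 1
Range: 113.13.100.1 to 113.13.103.254


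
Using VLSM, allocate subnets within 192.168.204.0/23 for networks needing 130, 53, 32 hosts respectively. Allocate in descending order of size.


130 hosts -> /24 (254 usable): 192.168.204.0/24
53 hosts -> /26 (62 usable): 192.168.205.0/26
32 hosts -> /26 (62 usable): 192.168.205.64/26
Allocation: 192.168.204.0/24 (130 hosts, 254 usable); 192.168.205.0/26 (53 hosts, 62 usable); 192.168.205.64/26 (32 hosts, 62 usable)


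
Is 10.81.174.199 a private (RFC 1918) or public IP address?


RFC 1918 private ranges:
  10.0.0.0/8 (10.0.0.0 - 10.255.255.255)
  172.16.0.0/12 (172.16.0.0 - 172.31.255.255)
  192.168.0.0/16 (192.168.0.0 - 192.168.255.255)
Private (in 10.0.0.0/8)


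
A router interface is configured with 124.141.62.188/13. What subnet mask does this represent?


/13 means 13 network bits, 19 host bits
Binary: 11111111111110000000000000000000
Mask: 255.248.0.0


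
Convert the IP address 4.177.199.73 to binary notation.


4 = 00000100
177 = 10110001
199 = 11000111
73 = 01001001
Binary: 00000100.10110001.11000111.01001001


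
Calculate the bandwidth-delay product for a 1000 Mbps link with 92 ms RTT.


BDP = bandwidth * RTT
= 1000 Mbps * 92 ms
= 1000 * 1e6 * 92 / 1000 bits
= 92000000 bits
= 11500000 bytes
= 11230.4688 KB
BDP = 92000000 bits (11500000 bytes)


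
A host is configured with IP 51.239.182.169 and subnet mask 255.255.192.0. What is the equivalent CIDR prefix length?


Binary: 11111111.11111111.11000000.00000000
Count leading 1s
Prefix: /18


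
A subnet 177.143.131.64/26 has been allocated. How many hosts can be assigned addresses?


Host bits = 32 - 26 = 6
Total addresses = 2^6 = 64
Usable = total - 2 (network and broadcast)
Usable hosts: 62


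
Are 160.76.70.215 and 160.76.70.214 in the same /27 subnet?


Mask: 255.255.255.224
160.76.70.215 AND mask = 160.76.70.192
160.76.70.214 AND mask = 160.76.70.192
Yes, same subnet (160.76.70.192)


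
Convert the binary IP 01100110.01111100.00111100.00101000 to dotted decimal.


01100110 = 102
01111100 = 124
00111100 = 60
00101000 = 40
IP: 102.124.60.40


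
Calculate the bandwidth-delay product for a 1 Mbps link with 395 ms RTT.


BDP = bandwidth * RTT
= 1 Mbps * 395 ms
= 1 * 1e6 * 395 / 1000 bits
= 395000 bits
= 49375 bytes
= 48.2178 KB
BDP = 395000 bits (49375 bytes)


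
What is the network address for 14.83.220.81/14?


IP:   00001110.01010011.11011100.01010001
Mask: 11111111.11111100.00000000.00000000
AND operation:
Net:  00001110.01010000.00000000.00000000
Network: 14.80.0.0/14


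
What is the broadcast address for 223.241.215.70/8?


Network: 223.0.0.0/8
Host bits = 24
Set all host bits to 1:
Broadcast: 223.255.255.255


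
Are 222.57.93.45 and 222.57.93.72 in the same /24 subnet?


Mask: 255.255.255.0
222.57.93.45 AND mask = 222.57.93.0
222.57.93.72 AND mask = 222.57.93.0
Yes, same subnet (222.57.93.0)


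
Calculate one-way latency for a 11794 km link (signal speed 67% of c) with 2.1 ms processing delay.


Speed = 0.67 * 3e5 km/s = 201000 km/s
Propagation delay = 11794 / 201000 = 0.0587 s = 58.6766 ms
Processing delay = 2.1 ms
Total one-way latency = 60.7766 ms


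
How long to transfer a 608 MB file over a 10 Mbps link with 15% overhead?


Effective throughput = 10 * (1 - 15/100) = 8.5 Mbps
File size in Mb = 608 * 8 = 4864 Mb
Time = 4864 / 8.5
Time = 572.2353 seconds


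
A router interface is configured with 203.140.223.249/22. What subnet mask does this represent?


/22 means 22 network bits, 10 host bits
Binary: 11111111111111111111110000000000
Mask: 255.255.252.0


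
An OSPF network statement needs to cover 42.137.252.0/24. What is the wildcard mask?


Subnet mask: 255.255.255.0
Wildcard = 255.255.255.255 - subnet mask
255 - 255 = 0
255 - 255 = 0
255 - 255 = 0
255 - 0 = 255
Wildcard: 0.0.0.255


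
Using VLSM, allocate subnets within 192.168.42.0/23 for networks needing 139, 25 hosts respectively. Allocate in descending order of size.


139 hosts -> /24 (254 usable): 192.168.42.0/24
25 hosts -> /27 (30 usable): 192.168.43.0/27
Allocation: 192.168.42.0/24 (139 hosts, 254 usable); 192.168.43.0/27 (25 hosts, 30 usable)


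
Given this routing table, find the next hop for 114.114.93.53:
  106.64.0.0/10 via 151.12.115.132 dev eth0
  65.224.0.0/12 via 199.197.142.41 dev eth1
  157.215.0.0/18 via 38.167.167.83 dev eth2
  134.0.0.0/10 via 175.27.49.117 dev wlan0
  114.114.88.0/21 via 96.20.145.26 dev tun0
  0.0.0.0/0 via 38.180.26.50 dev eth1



Longest prefix match for 114.114.93.53:
  /10 106.64.0.0: no
  /12 65.224.0.0: no
  /18 157.215.0.0: no
  /10 134.0.0.0: no
  /21 114.114.88.0: MATCH
  /0 0.0.0.0: MATCH
Selected: next-hop 96.20.145.26 via tun0 (matched /21)


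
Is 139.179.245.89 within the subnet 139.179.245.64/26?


Subnet network: 139.179.245.64
Test IP AND mask: 139.179.245.64
Yes, 139.179.245.89 is in 139.179.245.64/26


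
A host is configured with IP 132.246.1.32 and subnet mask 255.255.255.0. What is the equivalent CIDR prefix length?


Binary: 11111111.11111111.11111111.00000000
Count leading 1s
Prefix: /24


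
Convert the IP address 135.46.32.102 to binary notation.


135 = 10000111
46 = 00101110
32 = 00100000
102 = 01100110
Binary: 10000111.00101110.00100000.01100110


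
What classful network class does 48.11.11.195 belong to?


First octet: 48
Binary: 00110000
0xxxxxxx -> Class A (1-126)
Class A, default mask 255.0.0.0 (/8)


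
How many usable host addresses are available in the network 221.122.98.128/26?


Host bits = 32 - 26 = 6
Total addresses = 2^6 = 64
Usable = total - 2 (network and broadcast)
Usable hosts: 62


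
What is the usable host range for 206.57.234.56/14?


Network: 206.56.0.0
Broadcast: 206.59.255.255
First usable = network + 1
Last usable = broadcast - 1
Range: 206.56.0.1 to 206.59.255.254


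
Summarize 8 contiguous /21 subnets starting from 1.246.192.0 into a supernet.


Original prefix: /21
Number of subnets: 8 = 2^3
New prefix = 21 - 3 = 18
Supernet: 1.246.192.0/18


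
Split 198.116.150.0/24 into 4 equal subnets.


New prefix = 24 + 2 = 26
Each subnet has 64 addresses
  198.116.150.0/26
  198.116.150.64/26
  198.116.150.128/26
  198.116.150.192/26
Subnets: 198.116.150.0/26, 198.116.150.64/26, 198.116.150.128/26, 198.116.150.192/26


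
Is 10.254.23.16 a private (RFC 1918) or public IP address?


RFC 1918 private ranges:
  10.0.0.0/8 (10.0.0.0 - 10.255.255.255)
  172.16.0.0/12 (172.16.0.0 - 172.31.255.255)
  192.168.0.0/16 (192.168.0.0 - 192.168.255.255)
Private (in 10.0.0.0/8)


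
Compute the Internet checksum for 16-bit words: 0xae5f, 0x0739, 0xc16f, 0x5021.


Sum all words (with carry folding):
+ 0xae5f = 0xae5f
+ 0x0739 = 0xb598
+ 0xc16f = 0x7708
+ 0x5021 = 0xc729
One's complement: ~0xc729
Checksum = 0x38d6


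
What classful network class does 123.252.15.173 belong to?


First octet: 123
Binary: 01111011
0xxxxxxx -> Class A (1-126)
Class A, default mask 255.0.0.0 (/8)


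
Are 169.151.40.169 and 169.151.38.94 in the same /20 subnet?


Mask: 255.255.240.0
169.151.40.169 AND mask = 169.151.32.0
169.151.38.94 AND mask = 169.151.32.0
Yes, same subnet (169.151.32.0)


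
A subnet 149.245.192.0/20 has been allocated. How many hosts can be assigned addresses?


Host bits = 32 - 20 = 12
Total addresses = 2^12 = 4096
Usable = total - 2 (network and broadcast)
Usable hosts: 4094


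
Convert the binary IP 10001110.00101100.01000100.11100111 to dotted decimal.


10001110 = 142
00101100 = 44
01000100 = 68
11100111 = 231
IP: 142.44.68.231


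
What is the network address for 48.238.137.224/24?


IP:   00110000.11101110.10001001.11100000
Mask: 11111111.11111111.11111111.00000000
AND operation:
Net:  00110000.11101110.10001001.00000000
Network: 48.238.137.0/24


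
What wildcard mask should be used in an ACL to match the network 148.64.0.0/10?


Subnet mask: 255.192.0.0
Wildcard = 255.255.255.255 - subnet mask
255 - 255 = 0
255 - 192 = 63
255 - 0 = 255
255 - 0 = 255
Wildcard: 0.63.255.255


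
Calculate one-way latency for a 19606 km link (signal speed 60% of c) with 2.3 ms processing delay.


Speed = 0.6 * 3e5 km/s = 180000 km/s
Propagation delay = 19606 / 180000 = 0.1089 s = 108.9222 ms
Processing delay = 2.3 ms
Total one-way latency = 111.2222 ms


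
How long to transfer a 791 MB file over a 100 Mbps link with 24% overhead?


Effective throughput = 100 * (1 - 24/100) = 76 Mbps
File size in Mb = 791 * 8 = 6328 Mb
Time = 6328 / 76
Time = 83.2632 seconds


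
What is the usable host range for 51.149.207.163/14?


Network: 51.148.0.0
Broadcast: 51.151.255.255
First usable = network + 1
Last usable = broadcast - 1
Range: 51.148.0.1 to 51.151.255.254


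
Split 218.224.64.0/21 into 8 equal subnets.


New prefix = 21 + 3 = 24
Each subnet has 256 addresses
  218.224.64.0/24
  218.224.65.0/24
  218.224.66.0/24
  218.224.67.0/24
  218.224.68.0/24
  218.224.69.0/24
  218.224.70.0/24
  218.224.71.0/24
Subnets: 218.224.64.0/24, 218.224.65.0/24, 218.224.66.0/24, 218.224.67.0/24, 218.224.68.0/24, 218.224.69.0/24, 218.224.70.0/24, 218.224.71.0/24


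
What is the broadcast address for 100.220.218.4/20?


Network: 100.220.208.0/20
Host bits = 12
Set all host bits to 1:
Broadcast: 100.220.223.255


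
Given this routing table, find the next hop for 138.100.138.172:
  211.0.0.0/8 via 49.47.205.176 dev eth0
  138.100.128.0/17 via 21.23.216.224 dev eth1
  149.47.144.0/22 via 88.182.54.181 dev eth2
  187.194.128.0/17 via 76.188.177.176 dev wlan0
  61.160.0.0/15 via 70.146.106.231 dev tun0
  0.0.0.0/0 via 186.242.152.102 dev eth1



Longest prefix match for 138.100.138.172:
  /8 211.0.0.0: no
  /17 138.100.128.0: MATCH
  /22 149.47.144.0: no
  /17 187.194.128.0: no
  /15 61.160.0.0: no
  /0 0.0.0.0: MATCH
Selected: next-hop 21.23.216.224 via eth1 (matched /17)


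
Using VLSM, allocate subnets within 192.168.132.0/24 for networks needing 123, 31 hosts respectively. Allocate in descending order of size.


123 hosts -> /25 (126 usable): 192.168.132.0/25
31 hosts -> /26 (62 usable): 192.168.132.128/26
Allocation: 192.168.132.0/25 (123 hosts, 126 usable); 192.168.132.128/26 (31 hosts, 62 usable)


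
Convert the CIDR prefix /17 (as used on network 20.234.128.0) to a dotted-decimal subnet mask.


/17 means 17 network bits, 15 host bits
Binary: 11111111111111111000000000000000
Mask: 255.255.128.0


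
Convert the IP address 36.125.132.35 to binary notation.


36 = 00100100
125 = 01111101
132 = 10000100
35 = 00100011
Binary: 00100100.01111101.10000100.00100011


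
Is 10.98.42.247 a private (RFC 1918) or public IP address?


RFC 1918 private ranges:
  10.0.0.0/8 (10.0.0.0 - 10.255.255.255)
  172.16.0.0/12 (172.16.0.0 - 172.31.255.255)
  192.168.0.0/16 (192.168.0.0 - 192.168.255.255)
Private (in 10.0.0.0/8)


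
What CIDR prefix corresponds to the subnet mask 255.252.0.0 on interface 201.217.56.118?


Binary: 11111111.11111100.00000000.00000000
Count leading 1s
Prefix: /14


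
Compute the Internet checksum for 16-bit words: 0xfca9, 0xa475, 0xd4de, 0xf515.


Sum all words (with carry folding):
+ 0xfca9 = 0xfca9
+ 0xa475 = 0xa11f
+ 0xd4de = 0x75fe
+ 0xf515 = 0x6b14
One's complement: ~0x6b14
Checksum = 0x94eb


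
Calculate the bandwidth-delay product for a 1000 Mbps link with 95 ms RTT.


BDP = bandwidth * RTT
= 1000 Mbps * 95 ms
= 1000 * 1e6 * 95 / 1000 bits
= 95000000 bits
= 11875000 bytes
= 11596.6797 KB
BDP = 95000000 bits (11875000 bytes)


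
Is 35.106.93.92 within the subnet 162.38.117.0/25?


Subnet network: 162.38.117.0
Test IP AND mask: 35.106.93.0
No, 35.106.93.92 is not in 162.38.117.0/25


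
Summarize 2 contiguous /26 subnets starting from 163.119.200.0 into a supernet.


Original prefix: /26
Number of subnets: 2 = 2^1
New prefix = 26 - 1 = 25
Supernet: 163.119.200.0/25


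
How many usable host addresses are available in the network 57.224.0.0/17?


Host bits = 32 - 17 = 15
Total addresses = 2^15 = 32768
Usable = total - 2 (network and broadcast)
Usable hosts: 32766


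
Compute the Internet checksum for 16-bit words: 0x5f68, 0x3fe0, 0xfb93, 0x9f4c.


Sum all words (with carry folding):
+ 0x5f68 = 0x5f68
+ 0x3fe0 = 0x9f48
+ 0xfb93 = 0x9adc
+ 0x9f4c = 0x3a29
One's complement: ~0x3a29
Checksum = 0xc5d6


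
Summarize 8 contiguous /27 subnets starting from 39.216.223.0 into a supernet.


Original prefix: /27
Number of subnets: 8 = 2^3
New prefix = 27 - 3 = 24
Supernet: 39.216.223.0/24


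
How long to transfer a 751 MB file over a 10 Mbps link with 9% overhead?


Effective throughput = 10 * (1 - 9/100) = 9.1 Mbps
File size in Mb = 751 * 8 = 6008 Mb
Time = 6008 / 9.1
Time = 660.2198 seconds


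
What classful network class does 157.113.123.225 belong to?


First octet: 157
Binary: 10011101
10xxxxxx -> Class B (128-191)
Class B, default mask 255.255.0.0 (/16)


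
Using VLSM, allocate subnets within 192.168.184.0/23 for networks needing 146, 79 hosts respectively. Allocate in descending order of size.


146 hosts -> /24 (254 usable): 192.168.184.0/24
79 hosts -> /25 (126 usable): 192.168.185.0/25
Allocation: 192.168.184.0/24 (146 hosts, 254 usable); 192.168.185.0/25 (79 hosts, 126 usable)


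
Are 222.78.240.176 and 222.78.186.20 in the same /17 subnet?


Mask: 255.255.128.0
222.78.240.176 AND mask = 222.78.128.0
222.78.186.20 AND mask = 222.78.128.0
Yes, same subnet (222.78.128.0)


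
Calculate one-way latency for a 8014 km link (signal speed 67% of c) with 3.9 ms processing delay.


Speed = 0.67 * 3e5 km/s = 201000 km/s
Propagation delay = 8014 / 201000 = 0.0399 s = 39.8706 ms
Processing delay = 3.9 ms
Total one-way latency = 43.7706 ms


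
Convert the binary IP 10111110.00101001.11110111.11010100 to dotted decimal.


10111110 = 190
00101001 = 41
11110111 = 247
11010100 = 212
IP: 190.41.247.212


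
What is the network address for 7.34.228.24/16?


IP:   00000111.00100010.11100100.00011000
Mask: 11111111.11111111.00000000.00000000
AND operation:
Net:  00000111.00100010.00000000.00000000
Network: 7.34.0.0/16


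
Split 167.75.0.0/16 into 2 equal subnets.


New prefix = 16 + 1 = 17
Each subnet has 32768 addresses
  167.75.0.0/17
  167.75.128.0/17
Subnets: 167.75.0.0/17, 167.75.128.0/17


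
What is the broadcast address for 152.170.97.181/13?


Network: 152.168.0.0/13
Host bits = 19
Set all host bits to 1:
Broadcast: 152.175.255.255


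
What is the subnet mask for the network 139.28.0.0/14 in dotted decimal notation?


/14 means 14 network bits, 18 host bits
Binary: 11111111111111000000000000000000
Mask: 255.252.0.0


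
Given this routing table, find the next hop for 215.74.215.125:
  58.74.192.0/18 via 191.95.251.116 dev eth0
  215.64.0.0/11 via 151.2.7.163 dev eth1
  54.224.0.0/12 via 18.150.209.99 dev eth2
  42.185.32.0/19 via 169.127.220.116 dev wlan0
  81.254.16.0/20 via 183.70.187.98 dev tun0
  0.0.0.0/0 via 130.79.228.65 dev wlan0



Longest prefix match for 215.74.215.125:
  /18 58.74.192.0: no
  /11 215.64.0.0: MATCH
  /12 54.224.0.0: no
  /19 42.185.32.0: no
  /20 81.254.16.0: no
  /0 0.0.0.0: MATCH
Selected: next-hop 151.2.7.163 via eth1 (matched /11)


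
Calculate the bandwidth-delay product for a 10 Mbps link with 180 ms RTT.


BDP = bandwidth * RTT
= 10 Mbps * 180 ms
= 10 * 1e6 * 180 / 1000 bits
= 1800000 bits
= 225000 bytes
= 219.7266 KB
BDP = 1800000 bits (225000 bytes)


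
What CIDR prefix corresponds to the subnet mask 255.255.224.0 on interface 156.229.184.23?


Binary: 11111111.11111111.11100000.00000000
Count leading 1s
Prefix: /19


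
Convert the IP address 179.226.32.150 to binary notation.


179 = 10110011
226 = 11100010
32 = 00100000
150 = 10010110
Binary: 10110011.11100010.00100000.10010110


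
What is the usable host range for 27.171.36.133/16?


Network: 27.171.0.0
Broadcast: 27.171.255.255
First usable = network + 1
Last usable = broadcast - 1
Range: 27.171.0.1 to 27.171.255.254


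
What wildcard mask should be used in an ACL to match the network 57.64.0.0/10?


Subnet mask: 255.192.0.0
Wildcard = 255.255.255.255 - subnet mask
255 - 255 = 0
255 - 192 = 63
255 - 0 = 255
255 - 0 = 255
Wildcard: 0.63.255.255


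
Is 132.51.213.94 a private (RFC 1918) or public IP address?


RFC 1918 private ranges:
  10.0.0.0/8 (10.0.0.0 - 10.255.255.255)
  172.16.0.0/12 (172.16.0.0 - 172.31.255.255)
  192.168.0.0/16 (192.168.0.0 - 192.168.255.255)
Public (not in any RFC 1918 range)


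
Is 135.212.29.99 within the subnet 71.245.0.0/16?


Subnet network: 71.245.0.0
Test IP AND mask: 135.212.0.0
No, 135.212.29.99 is not in 71.245.0.0/16


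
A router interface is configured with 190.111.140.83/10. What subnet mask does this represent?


/10 means 10 network bits, 22 host bits
Binary: 11111111110000000000000000000000
Mask: 255.192.0.0


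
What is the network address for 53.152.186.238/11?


IP:   00110101.10011000.10111010.11101110
Mask: 11111111.11100000.00000000.00000000
AND operation:
Net:  00110101.10000000.00000000.00000000
Network: 53.128.0.0/11


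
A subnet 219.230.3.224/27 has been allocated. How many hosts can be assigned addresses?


Host bits = 32 - 27 = 5
Total addresses = 2^5 = 32
Usable = total - 2 (network and broadcast)
Usable hosts: 30


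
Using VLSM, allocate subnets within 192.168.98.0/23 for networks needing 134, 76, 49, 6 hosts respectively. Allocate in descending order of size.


134 hosts -> /24 (254 usable): 192.168.98.0/24
76 hosts -> /25 (126 usable): 192.168.99.0/25
49 hosts -> /26 (62 usable): 192.168.99.128/26
6 hosts -> /29 (6 usable): 192.168.99.192/29
Allocation: 192.168.98.0/24 (134 hosts, 254 usable); 192.168.99.0/25 (76 hosts, 126 usable); 192.168.99.128/26 (49 hosts, 62 usable); 192.168.99.192/29 (6 hosts, 6 usable)


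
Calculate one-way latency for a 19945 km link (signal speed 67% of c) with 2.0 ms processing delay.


Speed = 0.67 * 3e5 km/s = 201000 km/s
Propagation delay = 19945 / 201000 = 0.0992 s = 99.2289 ms
Processing delay = 2.0 ms
Total one-way latency = 101.2289 ms


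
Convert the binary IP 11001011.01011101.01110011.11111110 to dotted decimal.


11001011 = 203
01011101 = 93
01110011 = 115
11111110 = 254
IP: 203.93.115.254


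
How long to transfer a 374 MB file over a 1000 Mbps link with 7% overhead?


Effective throughput = 1000 * (1 - 7/100) = 930.0 Mbps
File size in Mb = 374 * 8 = 2992 Mb
Time = 2992 / 930.0
Time = 3.2172 seconds


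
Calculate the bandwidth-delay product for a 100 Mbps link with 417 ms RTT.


BDP = bandwidth * RTT
= 100 Mbps * 417 ms
= 100 * 1e6 * 417 / 1000 bits
= 41700000 bits
= 5212500 bytes
= 5090.332 KB
BDP = 41700000 bits (5212500 bytes)


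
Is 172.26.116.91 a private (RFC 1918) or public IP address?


RFC 1918 private ranges:
  10.0.0.0/8 (10.0.0.0 - 10.255.255.255)
  172.16.0.0/12 (172.16.0.0 - 172.31.255.255)
  192.168.0.0/16 (192.168.0.0 - 192.168.255.255)
Private (in 172.16.0.0/12)


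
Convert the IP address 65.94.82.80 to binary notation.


65 = 01000001
94 = 01011110
82 = 01010010
80 = 01010000
Binary: 01000001.01011110.01010010.01010000


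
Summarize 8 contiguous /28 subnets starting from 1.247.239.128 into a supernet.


Original prefix: /28
Number of subnets: 8 = 2^3
New prefix = 28 - 3 = 25
Supernet: 1.247.239.128/25


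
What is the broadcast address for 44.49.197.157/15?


Network: 44.48.0.0/15
Host bits = 17
Set all host bits to 1:
Broadcast: 44.49.255.255


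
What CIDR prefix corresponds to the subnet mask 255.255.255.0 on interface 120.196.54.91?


Binary: 11111111.11111111.11111111.00000000
Count leading 1s
Prefix: /24


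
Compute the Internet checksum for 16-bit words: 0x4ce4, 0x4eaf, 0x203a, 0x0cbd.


Sum all words (with carry folding):
+ 0x4ce4 = 0x4ce4
+ 0x4eaf = 0x9b93
+ 0x203a = 0xbbcd
+ 0x0cbd = 0xc88a
One's complement: ~0xc88a
Checksum = 0x3775


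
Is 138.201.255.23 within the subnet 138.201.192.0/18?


Subnet network: 138.201.192.0
Test IP AND mask: 138.201.192.0
Yes, 138.201.255.23 is in 138.201.192.0/18


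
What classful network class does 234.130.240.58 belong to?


First octet: 234
Binary: 11101010
1110xxxx -> Class D (224-239)
Class D (multicast), default mask N/A


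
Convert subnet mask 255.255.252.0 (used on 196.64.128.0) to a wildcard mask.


Subnet mask: 255.255.252.0
Wildcard = 255.255.255.255 - subnet mask
255 - 255 = 0
255 - 255 = 0
255 - 252 = 3
255 - 0 = 255
Wildcard: 0.0.3.255


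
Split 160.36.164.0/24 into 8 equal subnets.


New prefix = 24 + 3 = 27
Each subnet has 32 addresses
  160.36.164.0/27
  160.36.164.32/27
  160.36.164.64/27
  160.36.164.96/27
  160.36.164.128/27
  160.36.164.160/27
  160.36.164.192/27
  160.36.164.224/27
Subnets: 160.36.164.0/27, 160.36.164.32/27, 160.36.164.64/27, 160.36.164.96/27, 160.36.164.128/27, 160.36.164.160/27, 160.36.164.192/27, 160.36.164.224/27


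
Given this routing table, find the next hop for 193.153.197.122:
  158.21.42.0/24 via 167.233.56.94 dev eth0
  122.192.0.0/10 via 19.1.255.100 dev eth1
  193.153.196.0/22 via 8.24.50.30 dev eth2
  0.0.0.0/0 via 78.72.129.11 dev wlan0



Longest prefix match for 193.153.197.122:
  /24 158.21.42.0: no
  /10 122.192.0.0: no
  /22 193.153.196.0: MATCH
  /0 0.0.0.0: MATCH
Selected: next-hop 8.24.50.30 via eth2 (matched /22)


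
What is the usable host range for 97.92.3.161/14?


Network: 97.92.0.0
Broadcast: 97.95.255.255
First usable = network + 1
Last usable = broadcast - 1
Range: 97.92.0.1 to 97.95.255.254


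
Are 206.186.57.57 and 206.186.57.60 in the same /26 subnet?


Mask: 255.255.255.192
206.186.57.57 AND mask = 206.186.57.0
206.186.57.60 AND mask = 206.186.57.0
Yes, same subnet (206.186.57.0)


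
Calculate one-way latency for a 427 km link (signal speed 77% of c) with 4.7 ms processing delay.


Speed = 0.77 * 3e5 km/s = 231000 km/s
Propagation delay = 427 / 231000 = 0.0018 s = 1.8485 ms
Processing delay = 4.7 ms
Total one-way latency = 6.5485 ms


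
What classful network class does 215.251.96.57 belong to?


First octet: 215
Binary: 11010111
110xxxxx -> Class C (192-223)
Class C, default mask 255.255.255.0 (/24)


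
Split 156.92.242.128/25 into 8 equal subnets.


New prefix = 25 + 3 = 28
Each subnet has 16 addresses
  156.92.242.128/28
  156.92.242.144/28
  156.92.242.160/28
  156.92.242.176/28
  156.92.242.192/28
  156.92.242.208/28
  156.92.242.224/28
  156.92.242.240/28
Subnets: 156.92.242.128/28, 156.92.242.144/28, 156.92.242.160/28, 156.92.242.176/28, 156.92.242.192/28, 156.92.242.208/28, 156.92.242.224/28, 156.92.242.240/28


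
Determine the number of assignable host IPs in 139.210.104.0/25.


Host bits = 32 - 25 = 7
Total addresses = 2^7 = 128
Usable = total - 2 (network and broadcast)
Usable hosts: 126


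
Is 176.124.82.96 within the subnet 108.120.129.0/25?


Subnet network: 108.120.129.0
Test IP AND mask: 176.124.82.0
No, 176.124.82.96 is not in 108.120.129.0/25


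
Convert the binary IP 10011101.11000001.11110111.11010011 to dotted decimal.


10011101 = 157
11000001 = 193
11110111 = 247
11010011 = 211
IP: 157.193.247.211


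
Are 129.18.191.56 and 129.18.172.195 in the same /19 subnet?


Mask: 255.255.224.0
129.18.191.56 AND mask = 129.18.160.0
129.18.172.195 AND mask = 129.18.160.0
Yes, same subnet (129.18.160.0)


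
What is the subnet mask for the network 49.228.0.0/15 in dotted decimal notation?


/15 means 15 network bits, 17 host bits
Binary: 11111111111111100000000000000000
Mask: 255.254.0.0


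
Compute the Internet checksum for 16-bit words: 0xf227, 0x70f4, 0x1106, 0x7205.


Sum all words (with carry folding):
+ 0xf227 = 0xf227
+ 0x70f4 = 0x631c
+ 0x1106 = 0x7422
+ 0x7205 = 0xe627
One's complement: ~0xe627
Checksum = 0x19d8


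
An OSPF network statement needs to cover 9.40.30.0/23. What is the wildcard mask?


Subnet mask: 255.255.254.0
Wildcard = 255.255.255.255 - subnet mask
255 - 255 = 0
255 - 255 = 0
255 - 254 = 1
255 - 0 = 255
Wildcard: 0.0.1.255


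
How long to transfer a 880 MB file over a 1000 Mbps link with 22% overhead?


Effective throughput = 1000 * (1 - 22/100) = 780 Mbps
File size in Mb = 880 * 8 = 7040 Mb
Time = 7040 / 780
Time = 9.0256 seconds


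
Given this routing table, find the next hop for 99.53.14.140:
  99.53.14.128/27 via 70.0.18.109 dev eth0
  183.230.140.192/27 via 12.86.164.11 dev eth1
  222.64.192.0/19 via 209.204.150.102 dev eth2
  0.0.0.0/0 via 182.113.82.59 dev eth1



Longest prefix match for 99.53.14.140:
  /27 99.53.14.128: MATCH
  /27 183.230.140.192: no
  /19 222.64.192.0: no
  /0 0.0.0.0: MATCH
Selected: next-hop 70.0.18.109 via eth0 (matched /27)


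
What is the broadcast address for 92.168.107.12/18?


Network: 92.168.64.0/18
Host bits = 14
Set all host bits to 1:
Broadcast: 92.168.127.255


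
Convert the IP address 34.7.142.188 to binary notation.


34 = 00100010
7 = 00000111
142 = 10001110
188 = 10111100
Binary: 00100010.00000111.10001110.10111100


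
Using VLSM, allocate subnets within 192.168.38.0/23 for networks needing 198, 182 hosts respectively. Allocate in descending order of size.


198 hosts -> /24 (254 usable): 192.168.38.0/24
182 hosts -> /24 (254 usable): 192.168.39.0/24
Allocation: 192.168.38.0/24 (198 hosts, 254 usable); 192.168.39.0/24 (182 hosts, 254 usable)


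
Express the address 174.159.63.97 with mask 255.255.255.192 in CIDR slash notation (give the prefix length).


Binary: 11111111.11111111.11111111.11000000
Count leading 1s
Prefix: /26


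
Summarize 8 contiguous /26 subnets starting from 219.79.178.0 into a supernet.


Original prefix: /26
Number of subnets: 8 = 2^3
New prefix = 26 - 3 = 23
Supernet: 219.79.178.0/23


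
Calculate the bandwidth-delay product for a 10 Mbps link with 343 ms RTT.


BDP = bandwidth * RTT
= 10 Mbps * 343 ms
= 10 * 1e6 * 343 / 1000 bits
= 3430000 bits
= 428750 bytes
= 418.7012 KB
BDP = 3430000 bits (428750 bytes)


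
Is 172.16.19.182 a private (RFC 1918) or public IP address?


RFC 1918 private ranges:
  10.0.0.0/8 (10.0.0.0 - 10.255.255.255)
  172.16.0.0/12 (172.16.0.0 - 172.31.255.255)
  192.168.0.0/16 (192.168.0.0 - 192.168.255.255)
Private (in 172.16.0.0/12)


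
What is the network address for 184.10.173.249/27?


IP:   10111000.00001010.10101101.11111001
Mask: 11111111.11111111.11111111.11100000
AND operation:
Net:  10111000.00001010.10101101.11100000
Network: 184.10.173.224/27


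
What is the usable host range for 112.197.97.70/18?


Network: 112.197.64.0
Broadcast: 112.197.127.255
First usable = network + 1
Last usable = broadcast - 1
Range: 112.197.64.1 to 112.197.127.254


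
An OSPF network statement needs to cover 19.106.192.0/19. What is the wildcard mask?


Subnet mask: 255.255.224.0
Wildcard = 255.255.255.255 - subnet mask
255 - 255 = 0
255 - 255 = 0
255 - 224 = 31
255 - 0 = 255
Wildcard: 0.0.31.255


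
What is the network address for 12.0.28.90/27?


IP:   00001100.00000000.00011100.01011010
Mask: 11111111.11111111.11111111.11100000
AND operation:
Net:  00001100.00000000.00011100.01000000
Network: 12.0.28.64/27


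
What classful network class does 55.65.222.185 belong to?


First octet: 55
Binary: 00110111
0xxxxxxx -> Class A (1-126)
Class A, default mask 255.0.0.0 (/8)


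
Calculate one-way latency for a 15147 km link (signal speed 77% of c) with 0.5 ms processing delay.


Speed = 0.77 * 3e5 km/s = 231000 km/s
Propagation delay = 15147 / 231000 = 0.0656 s = 65.5714 ms
Processing delay = 0.5 ms
Total one-way latency = 66.0714 ms


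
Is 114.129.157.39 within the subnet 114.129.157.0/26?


Subnet network: 114.129.157.0
Test IP AND mask: 114.129.157.0
Yes, 114.129.157.39 is in 114.129.157.0/26


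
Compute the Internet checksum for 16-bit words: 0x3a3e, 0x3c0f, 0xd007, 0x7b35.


Sum all words (with carry folding):
+ 0x3a3e = 0x3a3e
+ 0x3c0f = 0x764d
+ 0xd007 = 0x4655
+ 0x7b35 = 0xc18a
One's complement: ~0xc18a
Checksum = 0x3e75


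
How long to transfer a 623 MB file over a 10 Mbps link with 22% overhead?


Effective throughput = 10 * (1 - 22/100) = 7.8 Mbps
File size in Mb = 623 * 8 = 4984 Mb
Time = 4984 / 7.8
Time = 638.9744 seconds


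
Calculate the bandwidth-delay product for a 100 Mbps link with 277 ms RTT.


BDP = bandwidth * RTT
= 100 Mbps * 277 ms
= 100 * 1e6 * 277 / 1000 bits
= 27700000 bits
= 3462500 bytes
= 3381.3477 KB
BDP = 27700000 bits (3462500 bytes)


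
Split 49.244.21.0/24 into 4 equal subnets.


New prefix = 24 + 2 = 26
Each subnet has 64 addresses
  49.244.21.0/26
  49.244.21.64/26
  49.244.21.128/26
  49.244.21.192/26
Subnets: 49.244.21.0/26, 49.244.21.64/26, 49.244.21.128/26, 49.244.21.192/26


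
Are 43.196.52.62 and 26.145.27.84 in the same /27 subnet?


Mask: 255.255.255.224
43.196.52.62 AND mask = 43.196.52.32
26.145.27.84 AND mask = 26.145.27.64
No, different subnets (43.196.52.32 vs 26.145.27.64)


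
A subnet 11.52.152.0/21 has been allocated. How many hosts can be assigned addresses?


Host bits = 32 - 21 = 11
Total addresses = 2^11 = 2048
Usable = total - 2 (network and broadcast)
Usable hosts: 2046


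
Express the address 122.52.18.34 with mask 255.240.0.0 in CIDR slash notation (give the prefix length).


Binary: 11111111.11110000.00000000.00000000
Count leading 1s
Prefix: /12


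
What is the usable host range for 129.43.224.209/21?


Network: 129.43.224.0
Broadcast: 129.43.231.255
First usable = network + 1
Last usable = broadcast - 1
Range: 129.43.224.1 to 129.43.231.254


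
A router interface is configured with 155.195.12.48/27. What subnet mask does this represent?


/27 means 27 network bits, 5 host bits
Binary: 11111111111111111111111111100000
Mask: 255.255.255.224


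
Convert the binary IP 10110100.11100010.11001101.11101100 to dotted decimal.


10110100 = 180
11100010 = 226
11001101 = 205
11101100 = 236
IP: 180.226.205.236


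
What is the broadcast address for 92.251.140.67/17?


Network: 92.251.128.0/17
Host bits = 15
Set all host bits to 1:
Broadcast: 92.251.255.255


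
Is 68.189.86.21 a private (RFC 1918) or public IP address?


RFC 1918 private ranges:
  10.0.0.0/8 (10.0.0.0 - 10.255.255.255)
  172.16.0.0/12 (172.16.0.0 - 172.31.255.255)
  192.168.0.0/16 (192.168.0.0 - 192.168.255.255)
Public (not in any RFC 1918 range)


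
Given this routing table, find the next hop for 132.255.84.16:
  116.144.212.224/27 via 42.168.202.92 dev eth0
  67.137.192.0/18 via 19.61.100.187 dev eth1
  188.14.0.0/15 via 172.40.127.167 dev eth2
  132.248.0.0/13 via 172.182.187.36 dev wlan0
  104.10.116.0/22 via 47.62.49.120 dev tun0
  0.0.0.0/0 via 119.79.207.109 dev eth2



Longest prefix match for 132.255.84.16:
  /27 116.144.212.224: no
  /18 67.137.192.0: no
  /15 188.14.0.0: no
  /13 132.248.0.0: MATCH
  /22 104.10.116.0: no
  /0 0.0.0.0: MATCH
Selected: next-hop 172.182.187.36 via wlan0 (matched /13)


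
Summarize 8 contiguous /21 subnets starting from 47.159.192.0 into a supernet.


Original prefix: /21
Number of subnets: 8 = 2^3
New prefix = 21 - 3 = 18
Supernet: 47.159.192.0/18


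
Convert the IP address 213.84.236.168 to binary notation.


213 = 11010101
84 = 01010100
236 = 11101100
168 = 10101000
Binary: 11010101.01010100.11101100.10101000


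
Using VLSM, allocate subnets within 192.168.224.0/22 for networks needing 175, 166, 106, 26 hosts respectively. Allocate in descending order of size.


175 hosts -> /24 (254 usable): 192.168.224.0/24
166 hosts -> /24 (254 usable): 192.168.225.0/24
106 hosts -> /25 (126 usable): 192.168.226.0/25
26 hosts -> /27 (30 usable): 192.168.226.128/27
Allocation: 192.168.224.0/24 (175 hosts, 254 usable); 192.168.225.0/24 (166 hosts, 254 usable); 192.168.226.0/25 (106 hosts, 126 usable); 192.168.226.128/27 (26 hosts, 30 usable)


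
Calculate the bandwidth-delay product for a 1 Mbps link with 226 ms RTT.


BDP = bandwidth * RTT
= 1 Mbps * 226 ms
= 1 * 1e6 * 226 / 1000 bits
= 226000 bits
= 28250 bytes
= 27.5879 KB
BDP = 226000 bits (28250 bytes)


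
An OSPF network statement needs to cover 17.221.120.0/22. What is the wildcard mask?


Subnet mask: 255.255.252.0
Wildcard = 255.255.255.255 - subnet mask
255 - 255 = 0
255 - 255 = 0
255 - 252 = 3
255 - 0 = 255
Wildcard: 0.0.3.255


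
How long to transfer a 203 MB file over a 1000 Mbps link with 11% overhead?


Effective throughput = 1000 * (1 - 11/100) = 890 Mbps
File size in Mb = 203 * 8 = 1624 Mb
Time = 1624 / 890
Time = 1.8247 seconds


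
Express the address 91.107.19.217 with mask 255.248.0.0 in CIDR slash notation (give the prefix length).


Binary: 11111111.11111000.00000000.00000000
Count leading 1s
Prefix: /13


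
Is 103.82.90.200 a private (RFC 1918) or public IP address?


RFC 1918 private ranges:
  10.0.0.0/8 (10.0.0.0 - 10.255.255.255)
  172.16.0.0/12 (172.16.0.0 - 172.31.255.255)
  192.168.0.0/16 (192.168.0.0 - 192.168.255.255)
Public (not in any RFC 1918 range)


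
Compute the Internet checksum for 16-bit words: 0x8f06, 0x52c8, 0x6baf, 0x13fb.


Sum all words (with carry folding):
+ 0x8f06 = 0x8f06
+ 0x52c8 = 0xe1ce
+ 0x6baf = 0x4d7e
+ 0x13fb = 0x6179
One's complement: ~0x6179
Checksum = 0x9e86


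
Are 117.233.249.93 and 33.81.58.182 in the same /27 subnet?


Mask: 255.255.255.224
117.233.249.93 AND mask = 117.233.249.64
33.81.58.182 AND mask = 33.81.58.160
No, different subnets (117.233.249.64 vs 33.81.58.160)


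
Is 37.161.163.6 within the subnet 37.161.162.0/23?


Subnet network: 37.161.162.0
Test IP AND mask: 37.161.162.0
Yes, 37.161.163.6 is in 37.161.162.0/23


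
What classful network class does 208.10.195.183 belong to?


First octet: 208
Binary: 11010000
110xxxxx -> Class C (192-223)
Class C, default mask 255.255.255.0 (/24)


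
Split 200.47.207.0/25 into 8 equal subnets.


New prefix = 25 + 3 = 28
Each subnet has 16 addresses
  200.47.207.0/28
  200.47.207.16/28
  200.47.207.32/28
  200.47.207.48/28
  200.47.207.64/28
  200.47.207.80/28
  200.47.207.96/28
  200.47.207.112/28
Subnets: 200.47.207.0/28, 200.47.207.16/28, 200.47.207.32/28, 200.47.207.48/28, 200.47.207.64/28, 200.47.207.80/28, 200.47.207.96/28, 200.47.207.112/28


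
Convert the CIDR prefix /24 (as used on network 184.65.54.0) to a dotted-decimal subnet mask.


/24 means 24 network bits, 8 host bits
Binary: 11111111111111111111111100000000
Mask: 255.255.255.0


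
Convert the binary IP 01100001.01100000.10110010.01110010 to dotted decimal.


01100001 = 97
01100000 = 96
10110010 = 178
01110010 = 114
IP: 97.96.178.114


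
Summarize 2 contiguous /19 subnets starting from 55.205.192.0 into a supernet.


Original prefix: /19
Number of subnets: 2 = 2^1
New prefix = 19 - 1 = 18
Supernet: 55.205.192.0/18


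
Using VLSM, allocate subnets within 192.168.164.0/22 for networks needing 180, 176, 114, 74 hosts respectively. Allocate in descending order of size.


180 hosts -> /24 (254 usable): 192.168.164.0/24
176 hosts -> /24 (254 usable): 192.168.165.0/24
114 hosts -> /25 (126 usable): 192.168.166.0/25
74 hosts -> /25 (126 usable): 192.168.166.128/25
Allocation: 192.168.164.0/24 (180 hosts, 254 usable); 192.168.165.0/24 (176 hosts, 254 usable); 192.168.166.0/25 (114 hosts, 126 usable); 192.168.166.128/25 (74 hosts, 126 usable)


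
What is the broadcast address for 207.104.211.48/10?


Network: 207.64.0.0/10
Host bits = 22
Set all host bits to 1:
Broadcast: 207.127.255.255


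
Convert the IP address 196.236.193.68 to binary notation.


196 = 11000100
236 = 11101100
193 = 11000001
68 = 01000100
Binary: 11000100.11101100.11000001.01000100


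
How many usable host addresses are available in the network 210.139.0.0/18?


Host bits = 32 - 18 = 14
Total addresses = 2^14 = 16384
Usable = total - 2 (network and broadcast)
Usable hosts: 16382


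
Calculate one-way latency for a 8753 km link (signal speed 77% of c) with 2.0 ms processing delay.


Speed = 0.77 * 3e5 km/s = 231000 km/s
Propagation delay = 8753 / 231000 = 0.0379 s = 37.8918 ms
Processing delay = 2.0 ms
Total one-way latency = 39.8918 ms


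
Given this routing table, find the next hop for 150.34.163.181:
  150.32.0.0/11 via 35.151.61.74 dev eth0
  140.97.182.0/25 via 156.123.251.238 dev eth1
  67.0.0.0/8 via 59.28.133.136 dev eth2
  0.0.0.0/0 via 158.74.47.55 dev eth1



Longest prefix match for 150.34.163.181:
  /11 150.32.0.0: MATCH
  /25 140.97.182.0: no
  /8 67.0.0.0: no
  /0 0.0.0.0: MATCH
Selected: next-hop 35.151.61.74 via eth0 (matched /11)


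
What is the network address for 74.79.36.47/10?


IP:   01001010.01001111.00100100.00101111
Mask: 11111111.11000000.00000000.00000000
AND operation:
Net:  01001010.01000000.00000000.00000000
Network: 74.64.0.0/10


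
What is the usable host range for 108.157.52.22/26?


Network: 108.157.52.0
Broadcast: 108.157.52.63
First usable = network + 1
Last usable = broadcast - 1
Range: 108.157.52.1 to 108.157.52.62


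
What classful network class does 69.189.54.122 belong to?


First octet: 69
Binary: 01000101
0xxxxxxx -> Class A (1-126)
Class A, default mask 255.0.0.0 (/8)
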